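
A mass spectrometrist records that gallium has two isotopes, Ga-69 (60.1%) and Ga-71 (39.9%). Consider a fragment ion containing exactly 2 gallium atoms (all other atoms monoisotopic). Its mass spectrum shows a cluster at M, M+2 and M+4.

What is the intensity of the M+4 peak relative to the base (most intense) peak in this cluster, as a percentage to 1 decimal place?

Binomial terms of (0.601 + 0.399)^2: M 0.3612, M+2 0.4796, M+4 0.1592 → M+2 is the base peak.
P(M+2) = C(2,1) × 0.601^1 × 0.399^1 = 2 × 0.6010 × 0.3990 = 0.479598 (base)
P(M+4) = C(2,2) × 0.601^0 × 0.399^2 = 1 × 1.0000 × 0.159201 = 0.159201
Relative intensity = 0.159201 / 0.479598 × 100 = 33.2

33.2%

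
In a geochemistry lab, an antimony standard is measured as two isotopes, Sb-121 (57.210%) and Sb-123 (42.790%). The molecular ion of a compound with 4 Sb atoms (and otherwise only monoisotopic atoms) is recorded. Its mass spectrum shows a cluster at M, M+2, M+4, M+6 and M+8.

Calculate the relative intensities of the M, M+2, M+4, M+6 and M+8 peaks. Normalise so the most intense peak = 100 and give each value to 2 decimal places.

29.79 : 89.13 : 100.00 : 49.86 : 9.32

Each Sb atom is independently Sb-121 (p = 0.57210) or Sb-123 (q = 0.42790); the cluster is the binomial expansion (p + q)^4.
P(M) = 0.57210^4 = 0.107124
P(M+2) = 4 × 0.57210^3 × 0.42790^1 = 0.320493
P(M+4) = 6 × 0.57210^2 × 0.42790^2 = 0.359567
P(M+6) = 4 × 0.57210^1 × 0.42790^3 = 0.179291
P(M+8) = 0.42790^4 = 0.033525
The M+4 peak is largest (0.359567); scaling to 100 gives 29.79 : 89.13 : 100.00 : 49.86 : 9.32.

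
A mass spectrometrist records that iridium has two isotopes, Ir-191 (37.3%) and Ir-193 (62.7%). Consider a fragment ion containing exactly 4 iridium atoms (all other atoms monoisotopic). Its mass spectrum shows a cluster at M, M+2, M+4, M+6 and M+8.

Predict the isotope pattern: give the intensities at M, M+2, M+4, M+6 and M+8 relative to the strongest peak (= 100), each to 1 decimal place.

5.3 : 35.4 : 89.2 : 100.0 : 42.0

The 4 Ir atoms are independent, so intensities follow the terms of (0.373 + 0.627)^4.
P(M) = 0.373^4 = 0.019357
P(M+2) = 4 × 0.373^3 × 0.627^1 = 0.130153
P(M+4) = 6 × 0.373^2 × 0.627^2 = 0.328174
P(M+6) = 4 × 0.373^1 × 0.627^3 = 0.367766
P(M+8) = 0.627^4 = 0.154550
The M+6 peak is largest (0.367766); scaling to 100 gives 5.3 : 35.4 : 89.2 : 100.0 : 42.0.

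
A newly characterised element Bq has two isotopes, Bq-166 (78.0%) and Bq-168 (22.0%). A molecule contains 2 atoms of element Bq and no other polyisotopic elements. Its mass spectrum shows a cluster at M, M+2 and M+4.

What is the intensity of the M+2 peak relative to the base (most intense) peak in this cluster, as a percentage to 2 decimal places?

56.41%

(0.780 + 0.220)^2 gives M 0.6084, M+2 0.3432, M+4 0.0484; the largest is M.
P(M) = C(2,0) × 0.780^2 × 0.220^0 = 1 × 0.6084 × 1.0000 = 0.608400 (base)
P(M+2) = C(2,1) × 0.780^1 × 0.220^1 = 2 × 0.7800 × 0.2200 = 0.343200
Relative intensity = 0.343200 / 0.608400 × 100 = 56.41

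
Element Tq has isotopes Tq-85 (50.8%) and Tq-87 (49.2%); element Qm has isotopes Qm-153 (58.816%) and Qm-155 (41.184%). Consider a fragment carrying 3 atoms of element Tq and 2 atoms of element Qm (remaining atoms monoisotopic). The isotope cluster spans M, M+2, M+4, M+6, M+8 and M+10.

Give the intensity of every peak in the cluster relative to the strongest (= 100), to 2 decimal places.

13.56 : 58.40 : 100.00 : 85.09 : 35.97 : 6.04

Element Tq pattern (n=3): 0.13109651 : 0.38090246 : 0.36890554 : 0.11909549
Element Qm pattern (n=2): 0.34593219 : 0.48445563 : 0.16961219
Convolve the two distributions (both contribute in 2-u steps):
  M: 0.13109651×0.34593219 = 0.045351
  M+2: 0.13109651×0.48445563 + 0.38090246×0.34593219 = 0.195277
  M+4: 0.13109651×0.16961219 + 0.38090246×0.48445563 + 0.36890554×0.34593219 = 0.334382
  M+6: 0.38090246×0.16961219 + 0.36890554×0.48445563 + 0.11909549×0.34593219 = 0.284523
  M+8: 0.36890554×0.16961219 + 0.11909549×0.48445563 = 0.120267
  M+10: 0.11909549×0.16961219 = 0.020200
Scale to base peak (0.334382) = 100: 13.56 : 58.40 : 100.00 : 85.09 : 35.97 : 6.04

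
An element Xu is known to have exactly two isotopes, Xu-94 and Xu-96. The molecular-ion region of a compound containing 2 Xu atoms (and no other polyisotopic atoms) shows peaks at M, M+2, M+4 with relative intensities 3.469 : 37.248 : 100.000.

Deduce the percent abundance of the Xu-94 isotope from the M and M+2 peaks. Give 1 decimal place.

15.7%

If p is the fraction of Xu that is Xu-94, then I(M+2)/I(M) = [C(2,1)·p^1·(1−p)] / p^2 = 2·(1−p)/p = 37.248/3.469 = 10.7374
(1−p)/p = 10.7374/2 = 5.3687  ⇒  p = 1/(1 + 5.3687) = 0.1570
Xu-94: 15.7%, Xu-96: 84.3%.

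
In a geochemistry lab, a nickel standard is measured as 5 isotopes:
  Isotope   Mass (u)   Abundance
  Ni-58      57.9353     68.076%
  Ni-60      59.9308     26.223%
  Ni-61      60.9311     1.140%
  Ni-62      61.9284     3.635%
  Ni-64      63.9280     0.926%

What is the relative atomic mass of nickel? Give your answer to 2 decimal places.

58.69 u

Ar = Σ fᵢ·mᵢ = 0.68076 × 57.9353 + 0.26223 × 59.9308 + 0.01140 × 60.9311 + 0.03635 × 61.9284 + 0.00926 × 63.9280
= 39.44003 + 15.71565 + 0.69461 + 2.25110 + 0.59197 = 58.69336 u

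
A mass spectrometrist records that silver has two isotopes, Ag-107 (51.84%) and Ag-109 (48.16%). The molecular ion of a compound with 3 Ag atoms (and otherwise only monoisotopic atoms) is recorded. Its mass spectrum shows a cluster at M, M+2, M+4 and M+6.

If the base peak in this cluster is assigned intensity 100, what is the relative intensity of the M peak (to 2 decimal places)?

Binomial terms of (0.5184 + 0.4816)^3: M 0.1393, M+2 0.3883, M+4 0.3607, M+6 0.1117 → M+2 is the base peak.
P(M+2) = C(3,1) × 0.5184^2 × 0.4816^1 = 3 × 0.26873856 × 0.4816 = 0.388273 (base)
P(M) = C(3,0) × 0.5184^3 × 0.4816^0 = 1 × 0.13931407 × 1.0000 = 0.139314
Relative intensity = 0.139314 / 0.388273 × 100 = 35.88

35.88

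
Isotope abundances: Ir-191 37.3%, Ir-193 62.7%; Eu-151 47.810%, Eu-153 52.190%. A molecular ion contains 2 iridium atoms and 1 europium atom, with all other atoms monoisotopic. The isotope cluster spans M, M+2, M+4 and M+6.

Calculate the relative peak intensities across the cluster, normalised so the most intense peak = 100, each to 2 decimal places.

15.40 : 68.56 : 100.00 : 47.49

Iridium pattern (n=2): 0.139129 : 0.467742 : 0.393129
Europium pattern (n=1): 0.4781 : 0.5219
Convolve the two distributions (both contribute in 2-u steps):
  M: 0.139129×0.4781 = 0.066518
  M+2: 0.139129×0.5219 + 0.467742×0.4781 = 0.296239
  M+4: 0.467742×0.5219 + 0.393129×0.4781 = 0.432070
  M+6: 0.393129×0.5219 = 0.205174
Scale to base peak (0.432070) = 100: 15.40 : 68.56 : 100.00 : 47.49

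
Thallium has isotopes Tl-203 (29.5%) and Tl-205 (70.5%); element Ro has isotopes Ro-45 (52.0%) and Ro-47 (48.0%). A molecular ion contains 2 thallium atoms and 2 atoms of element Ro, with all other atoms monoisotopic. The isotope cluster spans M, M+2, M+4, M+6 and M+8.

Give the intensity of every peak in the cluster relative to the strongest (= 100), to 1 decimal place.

Thallium pattern (n=2): 0.087025 : 0.41595 : 0.497025
Element Ro pattern (n=2): 0.2704 : 0.4992 : 0.2304
Convolve the two distributions (both contribute in 2-u steps):
  M: 0.087025×0.2704 = 0.023532
  M+2: 0.087025×0.4992 + 0.41595×0.2704 = 0.155916
  M+4: 0.087025×0.2304 + 0.41595×0.4992 + 0.497025×0.2704 = 0.362088
  M+6: 0.41595×0.2304 + 0.497025×0.4992 = 0.343950
  M+8: 0.497025×0.2304 = 0.114515
Scale to base peak (0.362088) = 100: 6.5 : 43.1 : 100.0 : 95.0 : 31.6

6.5 : 43.1 : 100.0 : 95.0 : 31.6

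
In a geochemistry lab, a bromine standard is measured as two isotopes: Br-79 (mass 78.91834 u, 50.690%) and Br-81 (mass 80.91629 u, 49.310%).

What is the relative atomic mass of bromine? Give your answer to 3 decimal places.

79.904 u

The abundance-weighted mean is 0.50690 × 78.91834 + 0.49310 × 80.91629
= 40.003707 + 39.899823 = 79.903530 u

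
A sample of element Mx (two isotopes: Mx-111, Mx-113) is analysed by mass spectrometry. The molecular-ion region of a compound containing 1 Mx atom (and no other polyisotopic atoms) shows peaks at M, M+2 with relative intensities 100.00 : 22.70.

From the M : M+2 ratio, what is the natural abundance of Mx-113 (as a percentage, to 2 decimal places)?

18.50%

Write p for the Mx-111 fraction. I(M+2)/I(M) = [C(1,1)·p^0·(1−p)] / p^1 = 1·(1−p)/p = 22.70/100.00 = 0.2270
(1−p)/p = 0.2270/1 = 0.2270  ⇒  p = 1/(1 + 0.2270) = 0.8150
Mx-111: 81.50%, Mx-113: 18.50%.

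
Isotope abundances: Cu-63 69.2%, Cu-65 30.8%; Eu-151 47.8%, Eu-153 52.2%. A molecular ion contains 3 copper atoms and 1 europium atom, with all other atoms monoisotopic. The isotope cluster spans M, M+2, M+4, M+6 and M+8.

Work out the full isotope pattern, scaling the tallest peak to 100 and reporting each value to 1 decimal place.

41.2 : 100.0 : 84.6 : 30.4 : 4.0

Copper pattern (n=3): 0.33137389 : 0.44247034 : 0.19693766 : 0.02921811
Europium pattern (n=1): 0.4780 : 0.5220
Convolve the two distributions (both contribute in 2-u steps):
  M: 0.33137389×0.4780 = 0.158397
  M+2: 0.33137389×0.5220 + 0.44247034×0.4780 = 0.384478
  M+4: 0.44247034×0.5220 + 0.19693766×0.4780 = 0.325106
  M+6: 0.19693766×0.5220 + 0.02921811×0.4780 = 0.116768
  M+8: 0.02921811×0.5220 = 0.015252
Scale to base peak (0.384478) = 100: 41.2 : 100.0 : 84.6 : 30.4 : 4.0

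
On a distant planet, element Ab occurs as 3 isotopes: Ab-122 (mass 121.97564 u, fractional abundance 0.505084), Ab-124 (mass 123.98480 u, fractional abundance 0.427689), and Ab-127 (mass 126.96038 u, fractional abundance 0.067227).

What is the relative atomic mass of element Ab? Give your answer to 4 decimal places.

Ar = Σ fᵢ·mᵢ = 0.505084 × 121.97564 + 0.427689 × 123.98480 + 0.067227 × 126.96038
= 61.607944 + 53.026935 + 8.535165 = 123.170044 u

123.1700 u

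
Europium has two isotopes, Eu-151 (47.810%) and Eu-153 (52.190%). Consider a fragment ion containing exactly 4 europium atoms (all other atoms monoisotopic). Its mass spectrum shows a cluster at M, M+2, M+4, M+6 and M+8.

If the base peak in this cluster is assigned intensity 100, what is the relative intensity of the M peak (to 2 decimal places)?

Binomial terms of (0.47810 + 0.52190)^4: M 0.0522, M+2 0.2281, M+4 0.3736, M+6 0.2719, M+8 0.0742 → M+4 is the base peak.
P(M+4) = C(4,2) × 0.47810^2 × 0.52190^2 = 6 × 0.22857961 × 0.27237961 = 0.373563 (base)
P(M) = C(4,0) × 0.47810^4 × 0.52190^0 = 1 × 0.05224864 × 1.0000 = 0.052249
Relative intensity = 0.052249 / 0.373563 × 100 = 13.99

13.99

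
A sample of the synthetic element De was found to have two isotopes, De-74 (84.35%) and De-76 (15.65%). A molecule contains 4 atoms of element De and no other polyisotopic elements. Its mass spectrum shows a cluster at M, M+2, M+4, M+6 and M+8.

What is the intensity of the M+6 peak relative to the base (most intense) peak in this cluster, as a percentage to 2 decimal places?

Term probabilities: M 0.5062, M+2 0.3757, M+4 0.1046, M+6 0.0129, M+8 0.0006. Base peak = M.
P(M) = C(4,0) × 0.8435^4 × 0.1565^0 = 1 × 0.50622122 × 1.0000 = 0.506221 (base)
P(M+6) = C(4,3) × 0.8435^1 × 0.1565^3 = 4 × 0.8435 × 0.00383304 = 0.012933
Relative intensity = 0.012933 / 0.506221 × 100 = 2.55

2.55%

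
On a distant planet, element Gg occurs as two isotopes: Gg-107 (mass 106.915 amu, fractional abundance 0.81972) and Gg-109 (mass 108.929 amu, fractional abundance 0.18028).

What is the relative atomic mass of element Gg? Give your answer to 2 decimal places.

107.28 amu

Weight each isotope mass by its fractional abundance: 0.81972 × 106.915 + 0.18028 × 108.929
= 87.6404 + 19.6377 = 107.2781 amu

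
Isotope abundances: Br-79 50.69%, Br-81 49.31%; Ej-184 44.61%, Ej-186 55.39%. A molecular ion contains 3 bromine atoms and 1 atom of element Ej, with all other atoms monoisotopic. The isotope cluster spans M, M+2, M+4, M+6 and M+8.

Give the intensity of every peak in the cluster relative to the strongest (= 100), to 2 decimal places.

15.47 : 64.37 : 100.00 : 68.79 : 17.69

Bromine pattern (n=3): 0.13024674 : 0.3801026 : 0.36975457 : 0.11989609
Element Ej pattern (n=1): 0.4461 : 0.5539
Convolve the two distributions (both contribute in 2-u steps):
  M: 0.13024674×0.4461 = 0.058103
  M+2: 0.13024674×0.5539 + 0.3801026×0.4461 = 0.241707
  M+4: 0.3801026×0.5539 + 0.36975457×0.4461 = 0.375486
  M+6: 0.36975457×0.5539 + 0.11989609×0.4461 = 0.258293
  M+8: 0.11989609×0.5539 = 0.066410
Scale to base peak (0.375486) = 100: 15.47 : 64.37 : 100.00 : 68.79 : 17.69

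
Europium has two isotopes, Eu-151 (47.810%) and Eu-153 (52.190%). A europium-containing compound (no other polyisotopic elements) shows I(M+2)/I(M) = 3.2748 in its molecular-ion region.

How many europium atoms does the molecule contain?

3

The M+2/M ratio from n Eu atoms is n · q/p = n · 0.52190/0.47810.
n = 3.2748 × 0.47810/0.52190 = 3.00 ≈ 3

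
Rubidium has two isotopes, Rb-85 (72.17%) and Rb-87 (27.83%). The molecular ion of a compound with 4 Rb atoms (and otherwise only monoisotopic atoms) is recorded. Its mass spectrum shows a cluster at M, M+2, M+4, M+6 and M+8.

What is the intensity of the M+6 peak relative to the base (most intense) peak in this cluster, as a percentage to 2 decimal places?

Term probabilities: M 0.2713, M+2 0.4184, M+4 0.2420, M+6 0.0622, M+8 0.0060. Base peak = M+2.
P(M+2) = C(4,1) × 0.7217^3 × 0.2783^1 = 4 × 0.37589809 × 0.2783 = 0.418450 (base)
P(M+6) = C(4,3) × 0.7217^1 × 0.2783^3 = 4 × 0.7217 × 0.02155458 = 0.062224
Relative intensity = 0.062224 / 0.418450 × 100 = 14.87

14.87%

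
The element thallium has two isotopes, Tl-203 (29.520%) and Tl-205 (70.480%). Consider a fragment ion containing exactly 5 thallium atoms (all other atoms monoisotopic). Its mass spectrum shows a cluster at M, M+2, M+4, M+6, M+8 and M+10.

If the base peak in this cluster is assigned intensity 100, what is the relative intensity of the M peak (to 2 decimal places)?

0.62

Term probabilities: M 0.0022, M+2 0.0268, M+4 0.1278, M+6 0.3051, M+8 0.3642, M+10 0.1739. Base peak = M+8.
P(M+8) = C(5,4) × 0.29520^1 × 0.70480^4 = 5 × 0.2952 × 0.24675365 = 0.364208 (base)
P(M) = C(5,0) × 0.29520^5 × 0.70480^0 = 1 × 0.00224172 × 1.0000 = 0.002242
Relative intensity = 0.002242 / 0.364208 × 100 = 0.62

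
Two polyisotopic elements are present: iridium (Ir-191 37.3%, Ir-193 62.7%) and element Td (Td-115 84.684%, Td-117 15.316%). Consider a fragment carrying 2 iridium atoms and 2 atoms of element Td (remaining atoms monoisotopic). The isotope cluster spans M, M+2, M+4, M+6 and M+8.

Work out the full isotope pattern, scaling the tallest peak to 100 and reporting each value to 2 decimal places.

Iridium pattern (n=2): 0.139129 : 0.467742 : 0.393129
Element Td pattern (n=2): 0.71713799 : 0.25940403 : 0.02345799
Convolve the two distributions (both contribute in 2-u steps):
  M: 0.139129×0.71713799 = 0.099775
  M+2: 0.139129×0.25940403 + 0.467742×0.71713799 = 0.371526
  M+4: 0.139129×0.02345799 + 0.467742×0.25940403 + 0.393129×0.71713799 = 0.406526
  M+6: 0.467742×0.02345799 + 0.393129×0.25940403 = 0.112952
  M+8: 0.393129×0.02345799 = 0.009222
Scale to base peak (0.406526) = 100: 24.54 : 91.39 : 100.00 : 27.78 : 2.27

24.54 : 91.39 : 100.00 : 27.78 : 2.27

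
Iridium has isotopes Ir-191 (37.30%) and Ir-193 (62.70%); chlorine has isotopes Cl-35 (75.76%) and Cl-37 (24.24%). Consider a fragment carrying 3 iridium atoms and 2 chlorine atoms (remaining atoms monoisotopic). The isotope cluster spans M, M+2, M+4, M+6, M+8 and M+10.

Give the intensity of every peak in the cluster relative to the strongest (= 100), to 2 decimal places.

8.47 : 48.13 : 100.00 : 90.55 : 33.09 : 4.12

Iridium pattern (n=3): 0.05189512 : 0.26170165 : 0.43991135 : 0.24649188
Chlorine pattern (n=2): 0.57395776 : 0.36728448 : 0.05875776
Convolve the two distributions (both contribute in 2-u steps):
  M: 0.05189512×0.57395776 = 0.029786
  M+2: 0.05189512×0.36728448 + 0.26170165×0.57395776 = 0.169266
  M+4: 0.05189512×0.05875776 + 0.26170165×0.36728448 + 0.43991135×0.57395776 = 0.351659
  M+6: 0.26170165×0.05875776 + 0.43991135×0.36728448 + 0.24649188×0.57395776 = 0.318426
  M+8: 0.43991135×0.05875776 + 0.24649188×0.36728448 = 0.116381
  M+10: 0.24649188×0.05875776 = 0.014483
Scale to base peak (0.351659) = 100: 8.47 : 48.13 : 100.00 : 90.55 : 33.09 : 4.12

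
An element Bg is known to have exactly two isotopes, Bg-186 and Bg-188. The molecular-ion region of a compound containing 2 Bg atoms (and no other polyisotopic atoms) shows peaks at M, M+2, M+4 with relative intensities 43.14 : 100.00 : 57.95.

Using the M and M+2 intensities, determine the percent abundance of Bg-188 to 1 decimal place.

Write p for the Bg-186 fraction. I(M+2)/I(M) = [C(2,1)·p^1·(1−p)] / p^2 = 2·(1−p)/p = 100.00/43.14 = 2.3180
(1−p)/p = 2.3180/2 = 1.1590  ⇒  p = 1/(1 + 1.1590) = 0.4632
Bg-186: 46.3%, Bg-188: 53.7%.

53.7%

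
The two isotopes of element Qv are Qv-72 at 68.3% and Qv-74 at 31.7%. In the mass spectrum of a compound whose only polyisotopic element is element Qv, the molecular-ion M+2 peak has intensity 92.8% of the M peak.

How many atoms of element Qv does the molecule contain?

The M+2/M ratio from n Qv atoms is n · q/p = n · 0.317/0.683.
n = 0.928 × 0.683/0.317 = 2.00 ≈ 2

2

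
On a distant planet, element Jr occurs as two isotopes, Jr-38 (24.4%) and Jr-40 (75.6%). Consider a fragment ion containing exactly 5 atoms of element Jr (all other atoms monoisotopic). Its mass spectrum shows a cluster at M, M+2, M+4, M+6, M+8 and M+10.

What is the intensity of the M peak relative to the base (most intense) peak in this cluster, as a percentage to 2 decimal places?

0.22%

Term probabilities: M 0.0009, M+2 0.0134, M+4 0.0830, M+6 0.2572, M+8 0.3985, M+10 0.2469. Base peak = M+8.
P(M+8) = C(5,4) × 0.244^1 × 0.756^4 = 5 × 0.2440 × 0.3266534 = 0.398517 (base)
P(M) = C(5,0) × 0.244^5 × 0.756^0 = 1 × 0.00086487 × 1.0000 = 0.000865
Relative intensity = 0.000865 / 0.398517 × 100 = 0.22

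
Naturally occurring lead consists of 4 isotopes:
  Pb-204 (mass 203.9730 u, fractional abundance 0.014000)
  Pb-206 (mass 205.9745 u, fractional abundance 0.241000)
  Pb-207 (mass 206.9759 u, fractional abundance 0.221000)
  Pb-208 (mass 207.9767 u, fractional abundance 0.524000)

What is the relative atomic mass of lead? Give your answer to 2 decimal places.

Average mass = Σ (abundance × isotope mass) = 0.014000 × 203.9730 + 0.241000 × 205.9745 + 0.221000 × 206.9759 + 0.524000 × 207.9767
= 2.85562 + 49.63985 + 45.74167 + 108.97979 = 207.21693 u

207.22 u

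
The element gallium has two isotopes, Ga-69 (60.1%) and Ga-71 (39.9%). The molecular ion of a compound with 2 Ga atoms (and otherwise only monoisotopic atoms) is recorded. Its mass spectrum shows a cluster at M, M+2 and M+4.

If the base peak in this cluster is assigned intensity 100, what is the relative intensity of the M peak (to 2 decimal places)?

75.31

Binomial terms of (0.601 + 0.399)^2: M 0.3612, M+2 0.4796, M+4 0.1592 → M+2 is the base peak.
P(M+2) = C(2,1) × 0.601^1 × 0.399^1 = 2 × 0.6010 × 0.3990 = 0.479598 (base)
P(M) = C(2,0) × 0.601^2 × 0.399^0 = 1 × 0.361201 × 1.0000 = 0.361201
Relative intensity = 0.361201 / 0.479598 × 100 = 75.31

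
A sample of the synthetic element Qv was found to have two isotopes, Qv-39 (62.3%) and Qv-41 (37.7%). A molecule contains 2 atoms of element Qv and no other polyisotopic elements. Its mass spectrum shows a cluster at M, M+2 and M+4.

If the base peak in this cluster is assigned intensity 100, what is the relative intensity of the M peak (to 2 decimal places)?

82.63

Term probabilities: M 0.3881, M+2 0.4697, M+4 0.1421. Base peak = M+2.
P(M+2) = C(2,1) × 0.623^1 × 0.377^1 = 2 × 0.6230 × 0.3770 = 0.469742 (base)
P(M) = C(2,0) × 0.623^2 × 0.377^0 = 1 × 0.388129 × 1.0000 = 0.388129
Relative intensity = 0.388129 / 0.469742 × 100 = 82.63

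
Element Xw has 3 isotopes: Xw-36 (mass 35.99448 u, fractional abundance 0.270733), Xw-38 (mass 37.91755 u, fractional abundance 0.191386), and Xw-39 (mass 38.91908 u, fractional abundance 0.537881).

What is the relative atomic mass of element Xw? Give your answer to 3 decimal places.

37.936 u

Average mass = Σ (abundance × isotope mass) = 0.270733 × 35.99448 + 0.191386 × 37.91755 + 0.537881 × 38.91908
= 9.744894 + 7.256888 + 20.933834 = 37.935616 u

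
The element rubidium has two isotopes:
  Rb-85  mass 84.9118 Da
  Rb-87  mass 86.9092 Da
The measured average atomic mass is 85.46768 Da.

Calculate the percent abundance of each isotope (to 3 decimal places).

With x = fraction of Rb-85 (so Rb-87 is 1 − x):
84.9118·x + 86.9092·(1 − x) = 85.46768
(84.9118 − 86.9092)·x = 85.46768 − 86.9092
x = -1.44152 / -1.9974 = 0.72170 → 72.170% Rb-85, 27.830% Rb-87.

Rb-85: 72.170%, Rb-87: 27.830%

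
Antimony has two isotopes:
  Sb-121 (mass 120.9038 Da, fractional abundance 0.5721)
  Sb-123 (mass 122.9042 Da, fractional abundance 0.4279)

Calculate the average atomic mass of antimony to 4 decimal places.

The abundance-weighted mean is 0.5721 × 120.9038 + 0.4279 × 122.9042
= 69.16906 + 52.59071 = 121.75977 Da

121.7598 Da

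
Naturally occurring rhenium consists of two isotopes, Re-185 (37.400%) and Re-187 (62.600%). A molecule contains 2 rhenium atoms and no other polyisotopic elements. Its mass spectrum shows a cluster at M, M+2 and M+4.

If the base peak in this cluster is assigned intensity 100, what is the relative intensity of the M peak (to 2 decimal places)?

(0.37400 + 0.62600)^2 gives M 0.1399, M+2 0.4682, M+4 0.3919; the largest is M+2.
P(M+2) = C(2,1) × 0.37400^1 × 0.62600^1 = 2 × 0.3740 × 0.6260 = 0.468248 (base)
P(M) = C(2,0) × 0.37400^2 × 0.62600^0 = 1 × 0.139876 × 1.0000 = 0.139876
Relative intensity = 0.139876 / 0.468248 × 100 = 29.87

29.87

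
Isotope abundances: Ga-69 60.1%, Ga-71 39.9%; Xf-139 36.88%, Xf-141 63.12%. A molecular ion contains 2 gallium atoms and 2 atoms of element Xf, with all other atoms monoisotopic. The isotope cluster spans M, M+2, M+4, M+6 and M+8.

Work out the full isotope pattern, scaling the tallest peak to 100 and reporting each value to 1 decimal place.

12.6 : 60.0 : 100.0 : 68.2 : 16.3

Gallium pattern (n=2): 0.361201 : 0.479598 : 0.159201
Element Xf pattern (n=2): 0.13601344 : 0.46557312 : 0.39841344
Convolve the two distributions (both contribute in 2-u steps):
  M: 0.361201×0.13601344 = 0.049128
  M+2: 0.361201×0.46557312 + 0.479598×0.13601344 = 0.233397
  M+4: 0.361201×0.39841344 + 0.479598×0.46557312 + 0.159201×0.13601344 = 0.388849
  M+6: 0.479598×0.39841344 + 0.159201×0.46557312 = 0.265198
  M+8: 0.159201×0.39841344 = 0.063428
Scale to base peak (0.388849) = 100: 12.6 : 60.0 : 100.0 : 68.2 : 16.3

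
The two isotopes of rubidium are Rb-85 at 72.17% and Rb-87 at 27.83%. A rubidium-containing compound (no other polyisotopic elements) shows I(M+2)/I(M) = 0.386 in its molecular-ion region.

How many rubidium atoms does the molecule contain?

1

With n Rb atoms, P(M+2)/P(M) = C(n,1)·p^(n−1)q / p^n = n·q/p = n · 0.2783/0.7217.
n = 0.386 × 0.7217/0.2783 = 1.00 ≈ 1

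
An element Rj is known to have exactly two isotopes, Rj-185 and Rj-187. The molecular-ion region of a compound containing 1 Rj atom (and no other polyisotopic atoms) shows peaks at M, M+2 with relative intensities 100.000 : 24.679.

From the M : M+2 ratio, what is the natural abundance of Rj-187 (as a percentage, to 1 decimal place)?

Write p for the Rj-185 fraction. I(M+2)/I(M) = [C(1,1)·p^0·(1−p)] / p^1 = 1·(1−p)/p = 24.679/100.000 = 0.2468
(1−p)/p = 0.2468/1 = 0.2468  ⇒  p = 1/(1 + 0.2468) = 0.8021
Rj-185: 80.2%, Rj-187: 19.8%.

19.8%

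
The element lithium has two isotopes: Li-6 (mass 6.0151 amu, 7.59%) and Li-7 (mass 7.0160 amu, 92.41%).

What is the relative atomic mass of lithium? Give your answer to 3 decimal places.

Weight each isotope mass by its fractional abundance: 0.0759 × 6.0151 + 0.9241 × 7.0160
= 0.45655 + 6.48349 = 6.94004 amu

6.940 amu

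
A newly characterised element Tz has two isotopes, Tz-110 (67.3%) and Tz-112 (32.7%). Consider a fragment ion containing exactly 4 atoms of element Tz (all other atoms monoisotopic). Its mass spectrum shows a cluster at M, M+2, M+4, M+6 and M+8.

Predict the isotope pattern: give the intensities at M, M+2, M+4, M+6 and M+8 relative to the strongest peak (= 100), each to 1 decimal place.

51.5 : 100.0 : 72.9 : 23.6 : 2.9

Expanding (0.673 + 0.327)^4:
P(M) = 0.673^4 = 0.205145
P(M+2) = 4 × 0.673^3 × 0.327^1 = 0.398706
P(M+4) = 6 × 0.673^2 × 0.327^2 = 0.290587
P(M+6) = 4 × 0.673^1 × 0.327^3 = 0.094128
P(M+8) = 0.327^4 = 0.011434
The M+2 peak is largest (0.398706); scaling to 100 gives 51.5 : 100.0 : 72.9 : 23.6 : 2.9.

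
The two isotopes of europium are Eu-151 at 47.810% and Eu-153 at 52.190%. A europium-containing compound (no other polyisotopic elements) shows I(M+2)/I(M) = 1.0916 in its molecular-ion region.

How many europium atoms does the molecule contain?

The M+2/M ratio from n Eu atoms is n · q/p = n · 0.52190/0.47810.
n = 1.0916 × 0.47810/0.52190 = 1.00 ≈ 1

1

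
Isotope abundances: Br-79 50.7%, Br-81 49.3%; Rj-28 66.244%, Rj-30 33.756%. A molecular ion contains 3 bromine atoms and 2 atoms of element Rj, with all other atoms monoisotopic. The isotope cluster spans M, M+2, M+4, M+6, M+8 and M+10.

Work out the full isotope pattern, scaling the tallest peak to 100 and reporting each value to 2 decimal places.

16.48 : 64.86 : 100.00 : 75.26 : 27.57 : 3.93

Bromine pattern (n=3): 0.13032384 : 0.38017547 : 0.36967753 : 0.11982316
Element Rj pattern (n=2): 0.43882675 : 0.44722649 : 0.11394675
Convolve the two distributions (both contribute in 2-u steps):
  M: 0.13032384×0.43882675 = 0.057190
  M+2: 0.13032384×0.44722649 + 0.38017547×0.43882675 = 0.225115
  M+4: 0.13032384×0.11394675 + 0.38017547×0.44722649 + 0.36967753×0.43882675 = 0.347099
  M+6: 0.38017547×0.11394675 + 0.36967753×0.44722649 + 0.11982316×0.43882675 = 0.261231
  M+8: 0.36967753×0.11394675 + 0.11982316×0.44722649 = 0.095712
  M+10: 0.11982316×0.11394675 = 0.013653
Scale to base peak (0.347099) = 100: 16.48 : 64.86 : 100.00 : 75.26 : 27.57 : 3.93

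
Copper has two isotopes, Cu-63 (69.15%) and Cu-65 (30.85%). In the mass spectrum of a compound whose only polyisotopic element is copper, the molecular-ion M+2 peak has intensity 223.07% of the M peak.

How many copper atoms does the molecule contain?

The M+2/M ratio from n Cu atoms is n · q/p = n · 0.3085/0.6915.
n = 2.2307 × 0.6915/0.3085 = 5.00 ≈ 5

5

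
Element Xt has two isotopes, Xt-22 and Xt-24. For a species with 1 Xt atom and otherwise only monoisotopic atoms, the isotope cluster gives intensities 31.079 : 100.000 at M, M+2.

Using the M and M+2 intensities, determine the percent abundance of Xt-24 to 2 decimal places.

If p is the fraction of Xt that is Xt-22, then I(M+2)/I(M) = [C(1,1)·p^0·(1−p)] / p^1 = 1·(1−p)/p = 100.000/31.079 = 3.2176
(1−p)/p = 3.2176/1 = 3.2176  ⇒  p = 1/(1 + 3.2176) = 0.2371
Xt-22: 23.71%, Xt-24: 76.29%.

76.29%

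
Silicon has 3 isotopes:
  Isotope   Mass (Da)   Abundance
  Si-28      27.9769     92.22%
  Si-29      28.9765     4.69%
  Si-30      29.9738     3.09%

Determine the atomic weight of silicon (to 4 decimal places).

The abundance-weighted mean is 0.9222 × 27.9769 + 0.0469 × 28.9765 + 0.0309 × 29.9738
= 25.80030 + 1.35900 + 0.92619 = 28.08549 Da

28.0855 Da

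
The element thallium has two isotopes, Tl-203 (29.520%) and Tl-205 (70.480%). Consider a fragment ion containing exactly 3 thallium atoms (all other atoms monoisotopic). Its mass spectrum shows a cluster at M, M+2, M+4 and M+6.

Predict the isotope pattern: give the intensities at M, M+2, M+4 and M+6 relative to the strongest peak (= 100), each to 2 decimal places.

Expanding (0.29520 + 0.70480)^3:
P(M) = 0.29520^3 = 0.025725
P(M+2) = 3 × 0.29520^2 × 0.70480^1 = 0.184255
P(M+4) = 3 × 0.29520^1 × 0.70480^2 = 0.439916
P(M+6) = 0.70480^3 = 0.350104
The M+4 peak is largest (0.439916); scaling to 100 gives 5.85 : 41.88 : 100.00 : 79.58.

5.85 : 41.88 : 100.00 : 79.58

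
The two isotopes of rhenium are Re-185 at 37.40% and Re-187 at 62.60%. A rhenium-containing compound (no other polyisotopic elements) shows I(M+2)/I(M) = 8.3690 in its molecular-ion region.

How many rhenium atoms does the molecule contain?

5

The M+2/M ratio from n Re atoms is n · q/p = n · 0.6260/0.3740.
n = 8.3690 × 0.3740/0.6260 = 5.00 ≈ 5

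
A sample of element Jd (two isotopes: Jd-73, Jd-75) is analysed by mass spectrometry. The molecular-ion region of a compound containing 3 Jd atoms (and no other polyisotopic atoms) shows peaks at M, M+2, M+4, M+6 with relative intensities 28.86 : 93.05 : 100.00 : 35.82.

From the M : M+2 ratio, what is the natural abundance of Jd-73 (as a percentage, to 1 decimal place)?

48.2%

If p is the fraction of Jd that is Jd-73, then I(M+2)/I(M) = [C(3,1)·p^2·(1−p)] / p^3 = 3·(1−p)/p = 93.05/28.86 = 3.2242
(1−p)/p = 3.2242/3 = 1.0747  ⇒  p = 1/(1 + 1.0747) = 0.4820
Jd-73: 48.2%, Jd-75: 51.8%.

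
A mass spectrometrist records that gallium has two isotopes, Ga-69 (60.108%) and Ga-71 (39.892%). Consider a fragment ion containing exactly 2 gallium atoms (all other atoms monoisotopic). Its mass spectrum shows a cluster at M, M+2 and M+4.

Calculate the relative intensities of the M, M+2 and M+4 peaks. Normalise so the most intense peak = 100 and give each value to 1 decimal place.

75.3 : 100.0 : 33.2

Each Ga atom is independently Ga-69 (p = 0.60108) or Ga-71 (q = 0.39892); the cluster is the binomial expansion (p + q)^2.
P(M) = 0.60108^2 = 0.361297
P(M+2) = 2 × 0.60108^1 × 0.39892^1 = 0.479566
P(M+4) = 0.39892^2 = 0.159137
The M+2 peak is largest (0.479566); scaling to 100 gives 75.3 : 100.0 : 33.2.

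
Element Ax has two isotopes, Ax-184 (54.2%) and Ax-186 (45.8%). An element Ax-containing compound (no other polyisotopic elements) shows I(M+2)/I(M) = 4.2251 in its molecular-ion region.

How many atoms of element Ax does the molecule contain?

For n independent Ax atoms, I(M+2)/I(M) = n · (abundance Ax-186) / (abundance Ax-184) = n · 0.458/0.542.
n = 4.2251 × 0.542/0.458 = 5.00 ≈ 5

5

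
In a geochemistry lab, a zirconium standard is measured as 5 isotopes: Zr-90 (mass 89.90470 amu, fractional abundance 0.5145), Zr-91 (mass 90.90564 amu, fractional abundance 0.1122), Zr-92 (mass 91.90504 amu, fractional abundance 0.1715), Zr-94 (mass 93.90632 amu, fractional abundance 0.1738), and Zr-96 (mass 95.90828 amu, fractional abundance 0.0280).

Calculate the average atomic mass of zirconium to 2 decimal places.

The abundance-weighted mean is 0.5145 × 89.90470 + 0.1122 × 90.90564 + 0.1715 × 91.90504 + 0.1738 × 93.90632 + 0.0280 × 95.90828
= 46.255968 + 10.199613 + 15.761714 + 16.320918 + 2.685432 = 91.223645 amu

91.22 amu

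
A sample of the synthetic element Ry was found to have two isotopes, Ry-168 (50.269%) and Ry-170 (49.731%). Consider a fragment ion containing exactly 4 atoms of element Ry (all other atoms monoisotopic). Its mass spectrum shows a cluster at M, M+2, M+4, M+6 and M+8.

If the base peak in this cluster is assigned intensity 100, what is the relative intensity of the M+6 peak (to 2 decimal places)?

Term probabilities: M 0.0639, M+2 0.2527, M+4 0.3750, M+6 0.2473, M+8 0.0612. Base peak = M+4.
P(M+4) = C(4,2) × 0.50269^2 × 0.49731^2 = 6 × 0.25269724 × 0.24731724 = 0.374978 (base)
P(M+6) = C(4,3) × 0.50269^1 × 0.49731^3 = 4 × 0.50269 × 0.12299333 = 0.247310
Relative intensity = 0.247310 / 0.374978 × 100 = 65.95

65.95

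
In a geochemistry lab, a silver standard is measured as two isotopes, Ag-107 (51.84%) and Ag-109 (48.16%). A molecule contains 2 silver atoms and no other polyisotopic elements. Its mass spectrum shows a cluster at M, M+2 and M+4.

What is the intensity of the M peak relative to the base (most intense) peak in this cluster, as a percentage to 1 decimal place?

53.8%

Binomial terms of (0.5184 + 0.4816)^2: M 0.2687, M+2 0.4993, M+4 0.2319 → M+2 is the base peak.
P(M+2) = C(2,1) × 0.5184^1 × 0.4816^1 = 2 × 0.5184 × 0.4816 = 0.499323 (base)
P(M) = C(2,0) × 0.5184^2 × 0.4816^0 = 1 × 0.26873856 × 1.0000 = 0.268739
Relative intensity = 0.268739 / 0.499323 × 100 = 53.8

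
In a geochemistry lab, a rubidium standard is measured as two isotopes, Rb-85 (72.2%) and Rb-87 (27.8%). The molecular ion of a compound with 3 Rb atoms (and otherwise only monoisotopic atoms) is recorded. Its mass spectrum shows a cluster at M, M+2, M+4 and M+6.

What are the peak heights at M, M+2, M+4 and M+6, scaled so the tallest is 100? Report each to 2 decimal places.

Expanding (0.722 + 0.278)^3:
P(M) = 0.722^3 = 0.376367
P(M+2) = 3 × 0.722^2 × 0.278^1 = 0.434751
P(M+4) = 3 × 0.722^1 × 0.278^2 = 0.167397
P(M+6) = 0.278^3 = 0.021485
The M+2 peak is largest (0.434751); scaling to 100 gives 86.57 : 100.00 : 38.50 : 4.94.

86.57 : 100.00 : 38.50 : 4.94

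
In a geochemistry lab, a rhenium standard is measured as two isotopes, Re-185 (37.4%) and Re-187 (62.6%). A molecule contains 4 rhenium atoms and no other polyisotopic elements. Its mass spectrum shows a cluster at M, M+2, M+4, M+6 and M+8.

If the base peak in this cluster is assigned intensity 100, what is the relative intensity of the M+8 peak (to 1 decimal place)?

(0.374 + 0.626)^4 gives M 0.0196, M+2 0.1310, M+4 0.3289, M+6 0.3670, M+8 0.1536; the largest is M+6.
P(M+6) = C(4,3) × 0.374^1 × 0.626^3 = 4 × 0.3740 × 0.24531438 = 0.366990 (base)
P(M+8) = C(4,4) × 0.374^0 × 0.626^4 = 1 × 1.0000 × 0.1535668 = 0.153567
Relative intensity = 0.153567 / 0.366990 × 100 = 41.8

41.8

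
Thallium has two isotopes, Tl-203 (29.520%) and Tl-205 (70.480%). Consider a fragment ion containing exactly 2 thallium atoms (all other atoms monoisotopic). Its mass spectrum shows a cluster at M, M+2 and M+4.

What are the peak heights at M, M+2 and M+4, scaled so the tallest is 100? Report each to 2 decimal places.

17.54 : 83.77 : 100.00

The 2 Tl atoms are independent, so intensities follow the terms of (0.29520 + 0.70480)^2.
P(M) = 0.29520^2 = 0.087143
P(M+2) = 2 × 0.29520^1 × 0.70480^1 = 0.416114
P(M+4) = 0.70480^2 = 0.496743
The M+4 peak is largest (0.496743); scaling to 100 gives 17.54 : 83.77 : 100.00.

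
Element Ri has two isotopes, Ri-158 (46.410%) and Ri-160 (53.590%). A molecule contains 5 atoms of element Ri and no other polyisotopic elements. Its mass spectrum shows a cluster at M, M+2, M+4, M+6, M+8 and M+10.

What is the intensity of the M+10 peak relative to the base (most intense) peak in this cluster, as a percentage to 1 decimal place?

13.3%

Binomial terms of (0.46410 + 0.53590)^5: M 0.0215, M+2 0.1243, M+4 0.2871, M+6 0.3315, M+8 0.1914, M+10 0.0442 → M+6 is the base peak.
P(M+6) = C(5,3) × 0.46410^2 × 0.53590^3 = 10 × 0.21538881 × 0.15390448 = 0.331493 (base)
P(M+10) = C(5,5) × 0.46410^0 × 0.53590^5 = 1 × 1.0000 × 0.04419965 = 0.044200
Relative intensity = 0.044200 / 0.331493 × 100 = 13.3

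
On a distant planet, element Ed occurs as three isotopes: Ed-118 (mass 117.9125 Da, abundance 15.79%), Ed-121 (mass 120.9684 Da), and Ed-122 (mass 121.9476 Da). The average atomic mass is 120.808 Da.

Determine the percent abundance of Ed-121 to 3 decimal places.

Let x and y be the fractions of Ed-121 and Ed-122. Then x + y = 1 − 0.1579 = 0.8421 and 120.9684x + 121.9476y = 120.808 − 0.1579×117.9125 = 102.18961625.
Substituting: 120.9684x + 121.9476(0.8421 − x) = 102.18961625
(120.9684 − 121.9476)x = -0.50245771  ⇒  x = 0.51313, y = 0.32897
Ed-121: 51.313%, Ed-122: 32.897%.

51.313%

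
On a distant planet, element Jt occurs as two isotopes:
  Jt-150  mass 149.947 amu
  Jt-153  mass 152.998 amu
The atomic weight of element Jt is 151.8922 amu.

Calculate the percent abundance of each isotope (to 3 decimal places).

Let x be the fractional abundance of Jt-150; then Jt-153 has abundance 1 − x.
149.947·x + 152.998·(1 − x) = 151.8922
(149.947 − 152.998)·x = 151.8922 − 152.998
x = -1.1058 / -3.051 = 0.36244 → 36.244% Jt-150, 63.756% Jt-153.

Jt-150: 36.244%, Jt-153: 63.756%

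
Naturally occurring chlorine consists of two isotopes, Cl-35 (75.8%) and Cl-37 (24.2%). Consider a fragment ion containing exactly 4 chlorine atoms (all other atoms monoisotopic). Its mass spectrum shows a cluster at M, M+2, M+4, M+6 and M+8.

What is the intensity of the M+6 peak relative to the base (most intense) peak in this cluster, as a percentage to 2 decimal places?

Binomial terms of (0.758 + 0.242)^4: M 0.3301, M+2 0.4216, M+4 0.2019, M+6 0.0430, M+8 0.0034 → M+2 is the base peak.
P(M+2) = C(4,1) × 0.758^3 × 0.242^1 = 4 × 0.43551951 × 0.2420 = 0.421583 (base)
P(M+6) = C(4,3) × 0.758^1 × 0.242^3 = 4 × 0.7580 × 0.01417249 = 0.042971
Relative intensity = 0.042971 / 0.421583 × 100 = 10.19

10.19%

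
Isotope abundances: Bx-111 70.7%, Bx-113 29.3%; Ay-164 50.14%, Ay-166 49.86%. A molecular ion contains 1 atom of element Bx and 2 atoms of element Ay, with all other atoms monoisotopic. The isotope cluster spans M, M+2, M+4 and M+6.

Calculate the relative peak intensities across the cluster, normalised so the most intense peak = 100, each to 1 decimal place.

41.6 : 100.0 : 75.4 : 17.1

Element Bx pattern (n=1): 0.7070 : 0.2930
Element Ay pattern (n=2): 0.25140196 : 0.49999608 : 0.24860196
Convolve the two distributions (both contribute in 2-u steps):
  M: 0.7070×0.25140196 = 0.177741
  M+2: 0.7070×0.49999608 + 0.2930×0.25140196 = 0.427158
  M+4: 0.7070×0.24860196 + 0.2930×0.49999608 = 0.322260
  M+6: 0.2930×0.24860196 = 0.072840
Scale to base peak (0.427158) = 100: 41.6 : 100.0 : 75.4 : 17.1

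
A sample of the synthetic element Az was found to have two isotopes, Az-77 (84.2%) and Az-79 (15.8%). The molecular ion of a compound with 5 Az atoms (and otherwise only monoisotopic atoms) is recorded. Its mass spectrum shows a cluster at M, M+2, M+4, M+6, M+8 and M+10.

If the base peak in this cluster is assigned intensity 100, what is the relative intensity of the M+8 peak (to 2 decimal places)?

0.62

Term probabilities: M 0.4232, M+2 0.3971, M+4 0.1490, M+6 0.0280, M+8 0.0026, M+10 0.0001. Base peak = M.
P(M) = C(5,0) × 0.842^5 × 0.158^0 = 1 × 0.42321442 × 1.0000 = 0.423214 (base)
P(M+8) = C(5,4) × 0.842^1 × 0.158^4 = 5 × 0.8420 × 0.0006232 = 0.002624
Relative intensity = 0.002624 / 0.423214 × 100 = 0.62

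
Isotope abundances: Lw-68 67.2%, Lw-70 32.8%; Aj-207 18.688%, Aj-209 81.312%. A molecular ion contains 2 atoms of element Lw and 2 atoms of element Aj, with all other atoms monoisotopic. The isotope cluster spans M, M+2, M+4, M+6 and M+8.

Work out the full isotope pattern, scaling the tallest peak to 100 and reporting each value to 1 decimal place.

Element Lw pattern (n=2): 0.451584 : 0.440832 : 0.107584
Element Aj pattern (n=2): 0.03492413 : 0.30391173 : 0.66116413
Convolve the two distributions (both contribute in 2-u steps):
  M: 0.451584×0.03492413 = 0.015771
  M+2: 0.451584×0.30391173 + 0.440832×0.03492413 = 0.152637
  M+4: 0.451584×0.66116413 + 0.440832×0.30391173 + 0.107584×0.03492413 = 0.436302
  M+6: 0.440832×0.66116413 + 0.107584×0.30391173 = 0.324158
  M+8: 0.107584×0.66116413 = 0.071131
Scale to base peak (0.436302) = 100: 3.6 : 35.0 : 100.0 : 74.3 : 16.3

3.6 : 35.0 : 100.0 : 74.3 : 16.3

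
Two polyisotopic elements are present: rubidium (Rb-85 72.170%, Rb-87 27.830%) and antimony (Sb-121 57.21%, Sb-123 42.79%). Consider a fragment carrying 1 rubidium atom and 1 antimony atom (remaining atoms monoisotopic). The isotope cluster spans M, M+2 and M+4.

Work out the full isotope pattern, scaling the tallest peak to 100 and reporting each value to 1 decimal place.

88.2 : 100.0 : 25.4

Rubidium pattern (n=1): 0.7217 : 0.2783
Antimony pattern (n=1): 0.5721 : 0.4279
Convolve the two distributions (both contribute in 2-u steps):
  M: 0.7217×0.5721 = 0.412885
  M+2: 0.7217×0.4279 + 0.2783×0.5721 = 0.468031
  M+4: 0.2783×0.4279 = 0.119085
Scale to base peak (0.468031) = 100: 88.2 : 100.0 : 25.4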